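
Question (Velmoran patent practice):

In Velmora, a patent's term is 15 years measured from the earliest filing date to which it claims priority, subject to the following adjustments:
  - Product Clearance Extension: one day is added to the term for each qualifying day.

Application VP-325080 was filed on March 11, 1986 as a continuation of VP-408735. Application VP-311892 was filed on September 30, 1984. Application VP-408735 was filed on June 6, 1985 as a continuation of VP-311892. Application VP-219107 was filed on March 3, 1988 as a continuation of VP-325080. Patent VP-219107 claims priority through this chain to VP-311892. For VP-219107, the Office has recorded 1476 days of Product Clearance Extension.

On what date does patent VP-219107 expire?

2003-10-15

Earliest priority filing: 30 September 1984.
Base term: 30 September 1984 + 15 years → 30 September 1999.
Product Clearance Extension: +1476 days → 15 October 2003.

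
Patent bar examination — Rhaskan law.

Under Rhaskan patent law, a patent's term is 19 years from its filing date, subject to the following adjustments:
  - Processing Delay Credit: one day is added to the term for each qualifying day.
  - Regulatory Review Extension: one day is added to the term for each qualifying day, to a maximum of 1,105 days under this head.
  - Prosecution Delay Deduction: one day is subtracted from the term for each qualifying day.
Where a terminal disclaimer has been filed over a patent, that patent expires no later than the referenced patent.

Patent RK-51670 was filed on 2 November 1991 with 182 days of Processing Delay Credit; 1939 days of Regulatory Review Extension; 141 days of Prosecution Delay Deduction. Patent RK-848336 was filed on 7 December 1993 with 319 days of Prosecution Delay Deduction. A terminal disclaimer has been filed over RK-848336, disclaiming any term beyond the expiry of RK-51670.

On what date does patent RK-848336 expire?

Natural term of RK-848336:
  Base: filing + 19 years → 7 December 2012.
  Prosecution Delay Deduction: −319 days → 23 January 2012.
Expiry of referenced patent RK-51670:
  Base: filing + 19 years → 2 November 2010.
  Processing Delay Credit: +182 days → 3 May 2011.
  Regulatory Review Extension: 1939 days claimed exceeds the 1105-day cap, so +1105 days → 12 May 2014.
  Prosecution Delay Deduction: −141 days → 22 December 2013.
Terminal disclaimer: RK-848336 expires on the earlier of 23 January 2012 and 22 December 2013.

January 23, 2012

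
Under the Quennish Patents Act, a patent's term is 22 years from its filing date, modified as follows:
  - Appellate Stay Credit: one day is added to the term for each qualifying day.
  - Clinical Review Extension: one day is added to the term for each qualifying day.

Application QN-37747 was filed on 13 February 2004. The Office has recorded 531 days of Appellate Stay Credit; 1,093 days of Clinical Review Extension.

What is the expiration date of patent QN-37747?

Base term: filing date + 22 years → 13 February 2026.
Appellate Stay Credit: +531 days → 29 July 2027.
Clinical Review Extension: +1093 days → 26 July 2030.

2030-07-26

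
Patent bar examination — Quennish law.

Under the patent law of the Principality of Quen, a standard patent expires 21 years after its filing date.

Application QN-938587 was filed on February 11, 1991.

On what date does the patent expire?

Filing date + 21 years → 11 February 2012.

February 11, 2012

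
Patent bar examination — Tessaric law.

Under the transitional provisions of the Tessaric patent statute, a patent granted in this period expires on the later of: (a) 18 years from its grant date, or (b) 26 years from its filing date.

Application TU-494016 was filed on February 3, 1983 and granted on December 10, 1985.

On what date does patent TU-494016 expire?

(a) grant + 18 years → 10 December 2003.
(b) filing + 26 years → 3 February 2009.
Later of the two: 3 February 2009.

February 3, 2009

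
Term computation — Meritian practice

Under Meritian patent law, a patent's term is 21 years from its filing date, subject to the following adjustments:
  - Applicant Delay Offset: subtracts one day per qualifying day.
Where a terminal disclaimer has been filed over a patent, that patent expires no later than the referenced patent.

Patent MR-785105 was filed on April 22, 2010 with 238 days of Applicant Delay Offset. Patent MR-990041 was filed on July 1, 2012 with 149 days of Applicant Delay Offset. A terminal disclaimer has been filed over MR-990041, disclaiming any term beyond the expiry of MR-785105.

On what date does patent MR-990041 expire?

Natural term of MR-990041:
  Base: filing + 21 years → 1 July 2033.
  Applicant Delay Offset: −149 days → 2 February 2033.
Expiry of referenced patent MR-785105:
  Base: filing + 21 years → 22 April 2031.
  Applicant Delay Offset: −238 days → 27 August 2030.
Terminal disclaimer: MR-990041 expires on the earlier of 2 February 2033 and 27 August 2030.

2030-08-27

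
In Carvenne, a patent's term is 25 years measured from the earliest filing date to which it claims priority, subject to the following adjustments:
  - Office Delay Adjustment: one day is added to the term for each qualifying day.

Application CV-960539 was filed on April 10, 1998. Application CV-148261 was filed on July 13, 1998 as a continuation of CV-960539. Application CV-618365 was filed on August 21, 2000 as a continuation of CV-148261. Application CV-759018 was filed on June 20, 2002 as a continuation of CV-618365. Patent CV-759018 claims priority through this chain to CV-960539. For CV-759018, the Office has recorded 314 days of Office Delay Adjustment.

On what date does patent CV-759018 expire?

Earliest priority filing: 10 April 1998.
Base term: 10 April 1998 + 25 years → 10 April 2023.
Office Delay Adjustment: +314 days → 18 February 2024.

2024-02-18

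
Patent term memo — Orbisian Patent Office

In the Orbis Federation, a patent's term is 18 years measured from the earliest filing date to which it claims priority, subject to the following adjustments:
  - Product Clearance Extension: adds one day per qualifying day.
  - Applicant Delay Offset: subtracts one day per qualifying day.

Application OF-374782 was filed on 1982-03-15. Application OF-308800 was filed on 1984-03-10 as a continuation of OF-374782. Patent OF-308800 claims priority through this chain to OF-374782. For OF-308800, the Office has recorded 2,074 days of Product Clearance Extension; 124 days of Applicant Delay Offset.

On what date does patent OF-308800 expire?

2005-07-17

Earliest priority filing: 15 March 1982.
Base term: 15 March 1982 + 18 years → 15 March 2000.
Product Clearance Extension: +2074 days → 18 November 2005.
Applicant Delay Offset: −124 days → 17 July 2005.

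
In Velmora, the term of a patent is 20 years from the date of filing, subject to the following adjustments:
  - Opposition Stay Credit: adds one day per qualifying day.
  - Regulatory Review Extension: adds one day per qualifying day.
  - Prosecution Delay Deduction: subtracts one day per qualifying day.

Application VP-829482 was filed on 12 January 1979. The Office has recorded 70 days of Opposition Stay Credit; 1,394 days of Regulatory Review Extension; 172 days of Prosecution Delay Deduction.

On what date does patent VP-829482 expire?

July 27, 2002

Base term: filing date + 20 years → 12 January 1999.
Opposition Stay Credit: +70 days → 23 March 1999.
Regulatory Review Extension: +1394 days → 15 January 2003.
Prosecution Delay Deduction: −172 days → 27 July 2002.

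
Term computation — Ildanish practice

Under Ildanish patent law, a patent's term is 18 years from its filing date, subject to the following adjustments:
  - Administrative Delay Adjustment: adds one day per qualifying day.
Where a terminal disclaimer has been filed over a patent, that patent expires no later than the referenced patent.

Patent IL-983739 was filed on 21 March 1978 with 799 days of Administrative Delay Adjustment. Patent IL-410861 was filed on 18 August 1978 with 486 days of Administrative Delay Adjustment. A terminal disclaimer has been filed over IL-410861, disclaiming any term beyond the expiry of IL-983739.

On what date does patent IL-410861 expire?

Natural term of IL-410861:
  Base: filing + 18 years → 18 August 1996.
  Administrative Delay Adjustment: +486 days → 17 December 1997.
Expiry of referenced patent IL-983739:
  Base: filing + 18 years → 21 March 1996.
  Administrative Delay Adjustment: +799 days → 29 May 1998.
Terminal disclaimer: IL-410861 expires on the earlier of 17 December 1997 and 29 May 1998.

December 17, 1997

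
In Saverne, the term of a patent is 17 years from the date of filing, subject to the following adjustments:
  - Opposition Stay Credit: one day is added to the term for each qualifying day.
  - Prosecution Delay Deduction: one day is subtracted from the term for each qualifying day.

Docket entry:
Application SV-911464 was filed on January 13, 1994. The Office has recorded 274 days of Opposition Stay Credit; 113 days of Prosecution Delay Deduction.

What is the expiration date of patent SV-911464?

2011-06-23

Base term: filing date + 17 years → 13 January 2011.
Opposition Stay Credit: +274 days → 14 October 2011.
Prosecution Delay Deduction: −113 days → 23 June 2011.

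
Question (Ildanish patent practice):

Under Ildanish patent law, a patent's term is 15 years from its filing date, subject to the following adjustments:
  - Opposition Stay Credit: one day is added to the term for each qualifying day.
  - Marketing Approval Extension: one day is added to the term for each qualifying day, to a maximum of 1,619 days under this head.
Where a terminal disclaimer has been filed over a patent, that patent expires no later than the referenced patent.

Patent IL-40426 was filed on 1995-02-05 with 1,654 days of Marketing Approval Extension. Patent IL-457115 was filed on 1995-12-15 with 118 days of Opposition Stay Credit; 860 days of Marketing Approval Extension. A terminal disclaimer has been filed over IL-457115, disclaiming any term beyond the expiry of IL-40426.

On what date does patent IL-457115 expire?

2013-08-19

Natural term of IL-457115:
  Base: filing + 15 years → 15 December 2010.
  Opposition Stay Credit: +118 days → 12 April 2011.
  Marketing Approval Extension: 860 days (within the 1619-day cap) → +860 days → 19 August 2013.
Expiry of referenced patent IL-40426:
  Base: filing + 15 years → 5 February 2010.
  Marketing Approval Extension: 1654 days claimed exceeds the 1619-day cap, so +1619 days → 13 July 2014.
Terminal disclaimer: IL-457115 expires on the earlier of 19 August 2013 and 13 July 2014.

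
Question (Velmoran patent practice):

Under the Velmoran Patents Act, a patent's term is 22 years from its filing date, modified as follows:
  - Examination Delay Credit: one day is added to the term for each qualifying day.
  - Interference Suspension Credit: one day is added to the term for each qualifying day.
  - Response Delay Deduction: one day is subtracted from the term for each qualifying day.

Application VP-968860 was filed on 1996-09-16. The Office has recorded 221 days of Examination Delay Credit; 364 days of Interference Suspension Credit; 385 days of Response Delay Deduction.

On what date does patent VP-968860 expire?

Base term: filing date + 22 years → 16 September 2018.
Examination Delay Credit: +221 days → 25 April 2019.
Interference Suspension Credit: +364 days → 23 April 2020.
Response Delay Deduction: −385 days → 4 April 2019.

2019-04-04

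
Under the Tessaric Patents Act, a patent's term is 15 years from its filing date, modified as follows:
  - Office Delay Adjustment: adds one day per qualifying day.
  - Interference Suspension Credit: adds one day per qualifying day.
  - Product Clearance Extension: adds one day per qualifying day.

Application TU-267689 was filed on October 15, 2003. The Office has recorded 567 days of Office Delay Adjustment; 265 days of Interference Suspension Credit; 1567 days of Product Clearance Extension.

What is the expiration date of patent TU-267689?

Base term: filing date + 15 years → 15 October 2018.
Office Delay Adjustment: +567 days → 4 May 2020.
Interference Suspension Credit: +265 days → 24 January 2021.
Product Clearance Extension: +1567 days → 10 May 2025.

2025-05-10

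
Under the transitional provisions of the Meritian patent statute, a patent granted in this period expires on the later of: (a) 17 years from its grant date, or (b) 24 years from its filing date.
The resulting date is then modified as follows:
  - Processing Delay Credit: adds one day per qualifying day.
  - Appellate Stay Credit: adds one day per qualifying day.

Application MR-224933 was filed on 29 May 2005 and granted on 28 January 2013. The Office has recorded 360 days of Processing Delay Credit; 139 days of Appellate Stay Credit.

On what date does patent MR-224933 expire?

June 11, 2031

(a) grant + 17 years → 28 January 2030.
(b) filing + 24 years → 29 May 2029.
Later of the two: 28 January 2030.
Processing Delay Credit: +360 days → 23 January 2031.
Appellate Stay Credit: +139 days → 11 June 2031.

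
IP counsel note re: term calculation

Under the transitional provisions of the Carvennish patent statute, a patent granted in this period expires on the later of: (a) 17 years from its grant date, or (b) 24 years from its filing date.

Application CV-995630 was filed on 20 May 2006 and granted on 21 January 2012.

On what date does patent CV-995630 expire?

(a) grant + 17 years → 21 January 2029.
(b) filing + 24 years → 20 May 2030.
Later of the two: 20 May 2030.

2030-05-20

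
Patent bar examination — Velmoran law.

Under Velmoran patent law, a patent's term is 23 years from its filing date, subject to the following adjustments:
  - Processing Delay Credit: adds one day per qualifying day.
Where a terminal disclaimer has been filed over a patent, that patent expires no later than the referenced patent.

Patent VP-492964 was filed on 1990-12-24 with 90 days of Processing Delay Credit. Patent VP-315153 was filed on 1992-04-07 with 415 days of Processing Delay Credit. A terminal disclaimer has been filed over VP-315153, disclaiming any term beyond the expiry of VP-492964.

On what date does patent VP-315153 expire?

2014-03-24

Natural term of VP-315153:
  Base: filing + 23 years → 7 April 2015.
  Processing Delay Credit: +415 days → 26 May 2016.
Expiry of referenced patent VP-492964:
  Base: filing + 23 years → 24 December 2013.
  Processing Delay Credit: +90 days → 24 March 2014.
Terminal disclaimer: VP-315153 expires on the earlier of 26 May 2016 and 24 March 2014.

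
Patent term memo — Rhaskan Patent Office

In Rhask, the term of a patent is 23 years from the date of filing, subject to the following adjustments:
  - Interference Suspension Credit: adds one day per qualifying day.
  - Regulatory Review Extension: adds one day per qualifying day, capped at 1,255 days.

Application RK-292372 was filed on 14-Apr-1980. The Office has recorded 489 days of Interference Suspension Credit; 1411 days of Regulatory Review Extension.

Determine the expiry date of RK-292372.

Base term: filing date + 23 years → 14 April 2003.
Interference Suspension Credit: +489 days → 15 August 2004.
Regulatory Review Extension: 1411 days claimed exceeds the 1255-day cap, so +1255 days → 22 January 2008.

January 22, 2008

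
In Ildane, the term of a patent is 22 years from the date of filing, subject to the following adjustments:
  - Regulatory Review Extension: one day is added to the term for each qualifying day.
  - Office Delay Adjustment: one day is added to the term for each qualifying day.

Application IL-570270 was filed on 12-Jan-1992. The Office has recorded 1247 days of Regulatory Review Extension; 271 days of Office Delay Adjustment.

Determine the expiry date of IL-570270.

Base term: filing date + 22 years → 12 January 2014.
Regulatory Review Extension: +1247 days → 12 June 2017.
Office Delay Adjustment: +271 days → 10 March 2018.

March 10, 2018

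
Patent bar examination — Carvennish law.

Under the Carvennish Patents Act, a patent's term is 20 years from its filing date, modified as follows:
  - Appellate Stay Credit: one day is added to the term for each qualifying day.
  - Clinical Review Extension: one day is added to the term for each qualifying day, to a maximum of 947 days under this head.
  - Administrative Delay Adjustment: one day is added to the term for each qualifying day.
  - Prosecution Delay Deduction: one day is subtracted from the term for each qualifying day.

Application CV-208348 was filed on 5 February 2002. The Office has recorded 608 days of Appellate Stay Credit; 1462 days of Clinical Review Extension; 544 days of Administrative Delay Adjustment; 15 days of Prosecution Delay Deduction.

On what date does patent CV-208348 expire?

2027-10-21

Base term: filing date + 20 years → 5 February 2022.
Appellate Stay Credit: +608 days → 6 October 2023.
Clinical Review Extension: 1462 days claimed exceeds the 947-day cap, so +947 days → 10 May 2026.
Administrative Delay Adjustment: +544 days → 5 November 2027.
Prosecution Delay Deduction: −15 days → 21 October 2027.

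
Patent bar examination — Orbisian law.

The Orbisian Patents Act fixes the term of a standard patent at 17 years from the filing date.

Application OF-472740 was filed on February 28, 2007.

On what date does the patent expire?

2024-02-28

Filing date + 17 years → 28 February 2024.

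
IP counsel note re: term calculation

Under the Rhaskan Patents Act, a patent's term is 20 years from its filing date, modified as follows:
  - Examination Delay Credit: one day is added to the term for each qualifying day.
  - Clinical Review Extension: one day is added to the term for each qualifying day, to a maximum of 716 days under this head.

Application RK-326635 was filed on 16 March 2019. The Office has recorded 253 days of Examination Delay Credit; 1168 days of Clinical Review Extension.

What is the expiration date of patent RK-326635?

2041-11-09

Base term: filing date + 20 years → 16 March 2039.
Examination Delay Credit: +253 days → 24 November 2039.
Clinical Review Extension: 1168 days claimed exceeds the 716-day cap, so +716 days → 9 November 2041.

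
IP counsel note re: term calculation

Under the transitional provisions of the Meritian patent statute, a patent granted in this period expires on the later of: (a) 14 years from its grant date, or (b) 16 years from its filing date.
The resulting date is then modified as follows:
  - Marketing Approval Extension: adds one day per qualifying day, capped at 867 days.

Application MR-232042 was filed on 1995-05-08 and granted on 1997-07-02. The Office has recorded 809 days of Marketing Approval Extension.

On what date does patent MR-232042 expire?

September 18, 2013

(a) grant + 14 years → 2 July 2011.
(b) filing + 16 years → 8 May 2011.
Later of the two: 2 July 2011.
Marketing Approval Extension: 809 days (within the 867-day cap) → +809 days → 18 September 2013.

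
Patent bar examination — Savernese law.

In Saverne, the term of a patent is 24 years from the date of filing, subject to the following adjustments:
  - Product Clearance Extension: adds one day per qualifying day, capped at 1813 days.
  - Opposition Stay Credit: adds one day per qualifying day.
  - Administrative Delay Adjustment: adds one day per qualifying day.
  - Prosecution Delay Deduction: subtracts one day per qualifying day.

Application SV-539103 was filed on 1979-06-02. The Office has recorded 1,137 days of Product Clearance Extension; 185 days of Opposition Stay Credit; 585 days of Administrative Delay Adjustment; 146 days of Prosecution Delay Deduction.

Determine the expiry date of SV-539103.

2008-03-28

Base term: filing date + 24 years → 2 June 2003.
Product Clearance Extension: 1137 days (within the 1813-day cap) → +1137 days → 13 July 2006.
Opposition Stay Credit: +185 days → 14 January 2007.
Administrative Delay Adjustment: +585 days → 21 August 2008.
Prosecution Delay Deduction: −146 days → 28 March 2008.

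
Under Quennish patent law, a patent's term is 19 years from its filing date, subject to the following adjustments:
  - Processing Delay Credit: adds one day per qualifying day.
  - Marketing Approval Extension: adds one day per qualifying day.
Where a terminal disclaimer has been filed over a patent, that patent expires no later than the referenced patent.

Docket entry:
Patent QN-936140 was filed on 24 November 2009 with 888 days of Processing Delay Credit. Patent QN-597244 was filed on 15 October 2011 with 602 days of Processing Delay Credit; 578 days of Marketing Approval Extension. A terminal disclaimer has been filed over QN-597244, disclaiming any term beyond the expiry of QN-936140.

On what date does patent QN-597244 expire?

2031-05-01

Natural term of QN-597244:
  Base: filing + 19 years → 15 October 2030.
  Processing Delay Credit: +602 days → 8 June 2032.
  Marketing Approval Extension: +578 days → 7 January 2034.
Expiry of referenced patent QN-936140:
  Base: filing + 19 years → 24 November 2028.
  Processing Delay Credit: +888 days → 1 May 2031.
Terminal disclaimer: QN-597244 expires on the earlier of 7 January 2034 and 1 May 2031.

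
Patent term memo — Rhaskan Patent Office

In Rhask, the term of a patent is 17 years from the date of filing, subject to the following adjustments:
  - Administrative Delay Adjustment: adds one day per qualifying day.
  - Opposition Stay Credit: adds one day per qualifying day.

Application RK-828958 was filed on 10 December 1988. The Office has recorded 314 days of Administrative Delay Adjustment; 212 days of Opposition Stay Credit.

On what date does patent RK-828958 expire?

May 20, 2007

Base term: filing date + 17 years → 10 December 2005.
Administrative Delay Adjustment: +314 days → 20 October 2006.
Opposition Stay Credit: +212 days → 20 May 2007.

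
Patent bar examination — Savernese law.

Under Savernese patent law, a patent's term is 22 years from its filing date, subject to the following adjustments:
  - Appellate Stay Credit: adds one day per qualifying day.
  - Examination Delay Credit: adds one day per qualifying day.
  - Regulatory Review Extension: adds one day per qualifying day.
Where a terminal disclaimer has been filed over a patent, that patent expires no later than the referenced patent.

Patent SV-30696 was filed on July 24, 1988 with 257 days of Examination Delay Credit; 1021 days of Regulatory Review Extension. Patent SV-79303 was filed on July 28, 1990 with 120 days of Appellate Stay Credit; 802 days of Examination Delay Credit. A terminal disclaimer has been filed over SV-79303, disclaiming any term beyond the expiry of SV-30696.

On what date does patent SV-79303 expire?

January 22, 2014

Natural term of SV-79303:
  Base: filing + 22 years → 28 July 2012.
  Appellate Stay Credit: +120 days → 25 November 2012.
  Examination Delay Credit: +802 days → 5 February 2015.
Expiry of referenced patent SV-30696:
  Base: filing + 22 years → 24 July 2010.
  Examination Delay Credit: +257 days → 7 April 2011.
  Regulatory Review Extension: +1021 days → 22 January 2014.
Terminal disclaimer: SV-79303 expires on the earlier of 5 February 2015 and 22 January 2014.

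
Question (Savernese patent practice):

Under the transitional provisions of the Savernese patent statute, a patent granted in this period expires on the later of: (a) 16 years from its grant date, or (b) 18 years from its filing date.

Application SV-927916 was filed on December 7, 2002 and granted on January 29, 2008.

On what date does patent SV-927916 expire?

(a) grant + 16 years → 29 January 2024.
(b) filing + 18 years → 7 December 2020.
Later of the two: 29 January 2024.

January 29, 2024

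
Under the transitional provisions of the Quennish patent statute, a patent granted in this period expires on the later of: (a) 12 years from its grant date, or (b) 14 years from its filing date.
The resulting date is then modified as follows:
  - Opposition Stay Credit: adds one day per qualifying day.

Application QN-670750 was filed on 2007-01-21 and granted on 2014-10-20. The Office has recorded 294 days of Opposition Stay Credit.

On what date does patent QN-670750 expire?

August 10, 2027

(a) grant + 12 years → 20 October 2026.
(b) filing + 14 years → 21 January 2021.
Later of the two: 20 October 2026.
Opposition Stay Credit: +294 days → 10 August 2027.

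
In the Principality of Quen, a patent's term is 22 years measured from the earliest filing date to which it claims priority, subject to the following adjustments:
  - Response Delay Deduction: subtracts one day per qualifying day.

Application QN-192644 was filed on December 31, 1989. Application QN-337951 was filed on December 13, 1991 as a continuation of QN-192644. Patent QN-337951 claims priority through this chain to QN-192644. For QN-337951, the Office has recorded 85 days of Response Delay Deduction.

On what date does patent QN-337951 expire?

Earliest priority filing: 31 December 1989.
Base term: 31 December 1989 + 22 years → 31 December 2011.
Response Delay Deduction: −85 days → 7 October 2011.

2011-10-07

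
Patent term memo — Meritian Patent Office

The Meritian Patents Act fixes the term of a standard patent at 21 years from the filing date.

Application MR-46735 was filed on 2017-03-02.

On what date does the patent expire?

Filing date + 21 years → 2 March 2038.

2038-03-02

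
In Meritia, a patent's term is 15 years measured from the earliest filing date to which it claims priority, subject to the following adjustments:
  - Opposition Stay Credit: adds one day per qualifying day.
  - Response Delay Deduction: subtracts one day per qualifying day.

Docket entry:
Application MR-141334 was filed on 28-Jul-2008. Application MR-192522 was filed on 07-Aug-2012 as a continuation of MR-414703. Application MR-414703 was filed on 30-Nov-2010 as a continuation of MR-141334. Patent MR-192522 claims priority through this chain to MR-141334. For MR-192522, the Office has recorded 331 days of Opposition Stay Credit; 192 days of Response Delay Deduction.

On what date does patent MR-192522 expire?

Earliest priority filing: 28 July 2008.
Base term: 28 July 2008 + 15 years → 28 July 2023.
Opposition Stay Credit: +331 days → 23 June 2024.
Response Delay Deduction: −192 days → 14 December 2023.

2023-12-14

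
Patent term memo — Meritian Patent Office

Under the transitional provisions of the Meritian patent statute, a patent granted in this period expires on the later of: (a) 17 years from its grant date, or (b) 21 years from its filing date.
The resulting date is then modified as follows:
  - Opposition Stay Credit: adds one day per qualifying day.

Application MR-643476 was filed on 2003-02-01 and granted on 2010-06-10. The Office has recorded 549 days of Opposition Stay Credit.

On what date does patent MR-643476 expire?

(a) grant + 17 years → 10 June 2027.
(b) filing + 21 years → 1 February 2024.
Later of the two: 10 June 2027.
Opposition Stay Credit: +549 days → 10 December 2028.

2028-12-10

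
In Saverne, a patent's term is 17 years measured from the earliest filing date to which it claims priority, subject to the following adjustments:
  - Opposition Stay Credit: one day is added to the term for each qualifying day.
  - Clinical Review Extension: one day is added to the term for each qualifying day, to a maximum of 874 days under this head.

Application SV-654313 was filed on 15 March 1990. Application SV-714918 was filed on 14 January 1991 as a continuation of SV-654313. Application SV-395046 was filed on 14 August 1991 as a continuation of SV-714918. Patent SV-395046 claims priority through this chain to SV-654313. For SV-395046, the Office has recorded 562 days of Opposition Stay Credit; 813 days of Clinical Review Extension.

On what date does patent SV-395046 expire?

Earliest priority filing: 15 March 1990.
Base term: 15 March 1990 + 17 years → 15 March 2007.
Opposition Stay Credit: +562 days → 27 September 2008.
Clinical Review Extension: 813 days (within the 874-day cap) → +813 days → 19 December 2010.

December 19, 2010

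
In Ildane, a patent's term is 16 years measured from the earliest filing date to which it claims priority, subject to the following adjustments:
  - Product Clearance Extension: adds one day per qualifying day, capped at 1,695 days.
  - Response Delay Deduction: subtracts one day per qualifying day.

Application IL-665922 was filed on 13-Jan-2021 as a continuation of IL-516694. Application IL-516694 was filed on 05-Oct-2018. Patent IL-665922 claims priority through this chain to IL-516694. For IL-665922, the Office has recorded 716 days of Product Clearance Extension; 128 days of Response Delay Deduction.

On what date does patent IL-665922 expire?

Earliest priority filing: 5 October 2018.
Base term: 5 October 2018 + 16 years → 5 October 2034.
Product Clearance Extension: 716 days (within the 1695-day cap) → +716 days → 20 September 2036.
Response Delay Deduction: −128 days → 15 May 2036.

2036-05-15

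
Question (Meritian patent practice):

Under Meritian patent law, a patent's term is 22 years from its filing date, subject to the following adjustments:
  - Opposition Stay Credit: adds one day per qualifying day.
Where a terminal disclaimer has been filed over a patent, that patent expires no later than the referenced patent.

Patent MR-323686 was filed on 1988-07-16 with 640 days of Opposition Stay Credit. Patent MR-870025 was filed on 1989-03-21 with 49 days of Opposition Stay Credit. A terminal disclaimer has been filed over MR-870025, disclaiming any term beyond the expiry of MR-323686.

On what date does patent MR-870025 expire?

May 9, 2011

Natural term of MR-870025:
  Base: filing + 22 years → 21 March 2011.
  Opposition Stay Credit: +49 days → 9 May 2011.
Expiry of referenced patent MR-323686:
  Base: filing + 22 years → 16 July 2010.
  Opposition Stay Credit: +640 days → 16 April 2012.
Terminal disclaimer: MR-870025 expires on the earlier of 9 May 2011 and 16 April 2012.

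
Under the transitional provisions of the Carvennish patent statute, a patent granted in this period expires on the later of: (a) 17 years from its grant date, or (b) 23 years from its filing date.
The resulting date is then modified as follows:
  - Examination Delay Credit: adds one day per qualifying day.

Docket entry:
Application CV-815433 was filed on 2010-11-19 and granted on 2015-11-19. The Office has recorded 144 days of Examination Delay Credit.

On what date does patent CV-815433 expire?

(a) grant + 17 years → 19 November 2032.
(b) filing + 23 years → 19 November 2033.
Later of the two: 19 November 2033.
Examination Delay Credit: +144 days → 12 April 2034.

April 12, 2034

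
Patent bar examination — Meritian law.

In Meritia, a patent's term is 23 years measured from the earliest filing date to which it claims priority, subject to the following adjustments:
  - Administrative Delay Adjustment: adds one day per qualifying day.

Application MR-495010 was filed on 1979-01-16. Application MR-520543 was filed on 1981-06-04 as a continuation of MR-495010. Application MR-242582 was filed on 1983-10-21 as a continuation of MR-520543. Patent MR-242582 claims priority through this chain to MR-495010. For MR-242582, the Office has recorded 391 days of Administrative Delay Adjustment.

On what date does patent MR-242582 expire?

Earliest priority filing: 16 January 1979.
Base term: 16 January 1979 + 23 years → 16 January 2002.
Administrative Delay Adjustment: +391 days → 11 February 2003.

February 11, 2003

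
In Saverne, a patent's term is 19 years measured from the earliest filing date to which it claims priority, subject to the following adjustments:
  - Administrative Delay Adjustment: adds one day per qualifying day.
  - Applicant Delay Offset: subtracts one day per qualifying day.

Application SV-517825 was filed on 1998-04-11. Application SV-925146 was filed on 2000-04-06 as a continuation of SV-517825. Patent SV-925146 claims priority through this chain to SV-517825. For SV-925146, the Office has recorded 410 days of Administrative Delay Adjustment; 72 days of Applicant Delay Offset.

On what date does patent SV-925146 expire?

March 15, 2018

Earliest priority filing: 11 April 1998.
Base term: 11 April 1998 + 19 years → 11 April 2017.
Administrative Delay Adjustment: +410 days → 26 May 2018.
Applicant Delay Offset: −72 days → 15 March 2018.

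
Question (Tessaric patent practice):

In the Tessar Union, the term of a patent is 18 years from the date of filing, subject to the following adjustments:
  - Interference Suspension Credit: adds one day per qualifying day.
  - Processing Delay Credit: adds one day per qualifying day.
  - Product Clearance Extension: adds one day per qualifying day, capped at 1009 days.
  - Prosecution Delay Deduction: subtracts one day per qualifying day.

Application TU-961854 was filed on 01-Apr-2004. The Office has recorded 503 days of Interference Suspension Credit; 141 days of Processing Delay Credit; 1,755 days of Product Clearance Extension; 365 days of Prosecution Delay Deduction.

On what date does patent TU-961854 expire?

Base term: filing date + 18 years → 1 April 2022.
Interference Suspension Credit: +503 days → 17 August 2023.
Processing Delay Credit: +141 days → 5 January 2024.
Product Clearance Extension: 1755 days claimed exceeds the 1009-day cap, so +1009 days → 10 October 2026.
Prosecution Delay Deduction: −365 days → 10 October 2025.

October 10, 2025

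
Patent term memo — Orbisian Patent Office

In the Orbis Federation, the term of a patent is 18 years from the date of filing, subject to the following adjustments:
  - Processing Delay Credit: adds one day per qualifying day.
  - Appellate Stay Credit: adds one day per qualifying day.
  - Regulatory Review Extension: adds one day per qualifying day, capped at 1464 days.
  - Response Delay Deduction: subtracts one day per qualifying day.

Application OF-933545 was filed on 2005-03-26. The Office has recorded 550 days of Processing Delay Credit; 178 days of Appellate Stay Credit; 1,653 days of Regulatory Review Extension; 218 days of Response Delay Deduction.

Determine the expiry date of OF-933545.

2028-08-20

Base term: filing date + 18 years → 26 March 2023.
Processing Delay Credit: +550 days → 26 September 2024.
Appellate Stay Credit: +178 days → 23 March 2025.
Regulatory Review Extension: 1653 days claimed exceeds the 1464-day cap, so +1464 days → 26 March 2029.
Response Delay Deduction: −218 days → 20 August 2028.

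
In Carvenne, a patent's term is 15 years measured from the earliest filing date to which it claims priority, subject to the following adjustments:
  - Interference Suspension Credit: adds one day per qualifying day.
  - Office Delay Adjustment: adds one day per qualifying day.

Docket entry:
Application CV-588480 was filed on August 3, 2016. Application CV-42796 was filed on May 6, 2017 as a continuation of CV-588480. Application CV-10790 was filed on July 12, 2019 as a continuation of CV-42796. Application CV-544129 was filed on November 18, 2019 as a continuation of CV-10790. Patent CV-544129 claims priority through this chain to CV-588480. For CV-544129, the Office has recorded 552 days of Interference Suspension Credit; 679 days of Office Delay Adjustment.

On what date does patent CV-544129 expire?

December 16, 2034

Earliest priority filing: 3 August 2016.
Base term: 3 August 2016 + 15 years → 3 August 2031.
Interference Suspension Credit: +552 days → 5 February 2033.
Office Delay Adjustment: +679 days → 16 December 2034.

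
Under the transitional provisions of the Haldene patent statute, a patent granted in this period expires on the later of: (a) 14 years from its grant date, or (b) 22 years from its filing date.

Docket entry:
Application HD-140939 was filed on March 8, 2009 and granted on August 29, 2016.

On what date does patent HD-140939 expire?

(a) grant + 14 years → 29 August 2030.
(b) filing + 22 years → 8 March 2031.
Later of the two: 8 March 2031.

2031-03-08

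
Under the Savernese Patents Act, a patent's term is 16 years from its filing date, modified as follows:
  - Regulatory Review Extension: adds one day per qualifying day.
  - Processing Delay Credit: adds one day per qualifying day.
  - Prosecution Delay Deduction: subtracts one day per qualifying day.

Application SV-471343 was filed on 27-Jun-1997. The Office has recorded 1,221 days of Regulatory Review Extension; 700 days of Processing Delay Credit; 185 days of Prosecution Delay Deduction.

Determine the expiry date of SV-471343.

March 29, 2018

Base term: filing date + 16 years → 27 June 2013.
Regulatory Review Extension: +1221 days → 30 October 2016.
Processing Delay Credit: +700 days → 30 September 2018.
Prosecution Delay Deduction: −185 days → 29 March 2018.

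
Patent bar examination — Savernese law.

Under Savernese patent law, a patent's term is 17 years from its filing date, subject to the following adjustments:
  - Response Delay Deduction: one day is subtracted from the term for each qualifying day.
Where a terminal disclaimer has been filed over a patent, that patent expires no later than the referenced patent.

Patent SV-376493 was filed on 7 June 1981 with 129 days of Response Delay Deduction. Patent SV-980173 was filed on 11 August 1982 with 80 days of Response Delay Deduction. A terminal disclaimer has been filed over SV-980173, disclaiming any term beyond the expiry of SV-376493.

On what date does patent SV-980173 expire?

Natural term of SV-980173:
  Base: filing + 17 years → 11 August 1999.
  Response Delay Deduction: −80 days → 23 May 1999.
Expiry of referenced patent SV-376493:
  Base: filing + 17 years → 7 June 1998.
  Response Delay Deduction: −129 days → 29 January 1998.
Terminal disclaimer: SV-980173 expires on the earlier of 23 May 1999 and 29 January 1998.

January 29, 1998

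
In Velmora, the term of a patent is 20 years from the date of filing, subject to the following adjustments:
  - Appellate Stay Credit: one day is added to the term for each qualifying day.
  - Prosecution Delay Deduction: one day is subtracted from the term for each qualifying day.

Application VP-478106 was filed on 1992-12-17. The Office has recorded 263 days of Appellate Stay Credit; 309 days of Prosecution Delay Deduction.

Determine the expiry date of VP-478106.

Base term: filing date + 20 years → 17 December 2012.
Appellate Stay Credit: +263 days → 6 September 2013.
Prosecution Delay Deduction: −309 days → 1 November 2012.

2012-11-01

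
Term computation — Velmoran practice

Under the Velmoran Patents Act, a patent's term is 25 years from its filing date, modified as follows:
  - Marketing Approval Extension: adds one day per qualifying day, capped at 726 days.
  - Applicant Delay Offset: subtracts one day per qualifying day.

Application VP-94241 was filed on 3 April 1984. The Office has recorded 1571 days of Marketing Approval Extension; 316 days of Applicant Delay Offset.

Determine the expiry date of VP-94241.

2010-05-18

Base term: filing date + 25 years → 3 April 2009.
Marketing Approval Extension: 1571 days claimed exceeds the 726-day cap, so +726 days → 30 March 2011.
Applicant Delay Offset: −316 days → 18 May 2010.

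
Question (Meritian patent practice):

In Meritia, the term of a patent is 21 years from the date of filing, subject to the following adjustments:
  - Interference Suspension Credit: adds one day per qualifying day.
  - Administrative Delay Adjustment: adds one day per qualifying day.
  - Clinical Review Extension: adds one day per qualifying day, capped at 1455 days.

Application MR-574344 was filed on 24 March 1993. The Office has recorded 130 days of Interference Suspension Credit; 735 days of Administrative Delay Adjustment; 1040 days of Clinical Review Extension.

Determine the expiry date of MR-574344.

June 11, 2019

Base term: filing date + 21 years → 24 March 2014.
Interference Suspension Credit: +130 days → 1 August 2014.
Administrative Delay Adjustment: +735 days → 5 August 2016.
Clinical Review Extension: 1040 days (within the 1455-day cap) → +1040 days → 11 June 2019.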